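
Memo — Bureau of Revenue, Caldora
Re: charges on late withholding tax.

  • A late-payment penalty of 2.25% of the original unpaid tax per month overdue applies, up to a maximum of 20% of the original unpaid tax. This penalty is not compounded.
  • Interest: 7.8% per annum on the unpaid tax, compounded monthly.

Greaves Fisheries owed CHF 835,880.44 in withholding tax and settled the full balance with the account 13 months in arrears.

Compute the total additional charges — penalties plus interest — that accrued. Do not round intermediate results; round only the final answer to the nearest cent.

Penalty (uncapped): 13 × 2.25% × CHF 835,880.44 = CHF 244,495.03…; cap = 20% × CHF 835,880.44 = CHF 167,176.09… → penalty = CHF 167,176.09…
Interest (7.8%/yr ÷ 12 = 0.65%/month): CHF 835,880.44 × ((1 + 0.0065)^13 − 1) = CHF 73,453.2730…
Penalties + interest = CHF 167,176.0880 + CHF 73,453.2730… = CHF 240,629.36

CHF 240,629.36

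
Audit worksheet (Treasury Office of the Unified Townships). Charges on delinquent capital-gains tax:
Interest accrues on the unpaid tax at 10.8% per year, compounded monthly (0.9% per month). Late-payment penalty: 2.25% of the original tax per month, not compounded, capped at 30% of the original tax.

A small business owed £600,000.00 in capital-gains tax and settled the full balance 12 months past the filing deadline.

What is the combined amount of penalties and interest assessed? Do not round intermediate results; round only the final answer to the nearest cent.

Penalty: 12 × 2.25% × £600,000.00 = £162,000.00 (below the 30% cap of £180,000.00)
Interest: £600,000.00 × ((1 + 0.009)^12 − 1) = £600,000.00 × 0.1135097… = £68,105.8050…
Penalties + interest = £162,000.0000 + £68,105.8050… = £230,105.80

£230,105.80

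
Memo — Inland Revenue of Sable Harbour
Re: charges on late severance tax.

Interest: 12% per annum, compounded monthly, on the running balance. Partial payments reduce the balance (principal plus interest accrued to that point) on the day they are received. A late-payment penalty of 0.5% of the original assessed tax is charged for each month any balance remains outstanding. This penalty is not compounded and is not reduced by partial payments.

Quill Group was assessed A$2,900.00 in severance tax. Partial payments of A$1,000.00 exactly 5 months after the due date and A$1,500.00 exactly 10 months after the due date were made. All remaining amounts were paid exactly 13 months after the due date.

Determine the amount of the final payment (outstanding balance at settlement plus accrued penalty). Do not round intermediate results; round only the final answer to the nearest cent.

A$860.66

Monthly rate = 12% ÷ 12 = 1%
Balance at month 5: A$2,900.0000 × (1 + 0.01)^5 = A$3,047.9291…
After A$1,000.00 payment: A$3,047.9291… − A$1,000.00 = A$2,047.9291…
Balance at month 10: A$2,047.9291… × (1 + 0.01)^5 = A$2,152.3941…
After A$1,500.00 payment: A$2,152.3941… − A$1,500.00 = A$652.3941…
Balance at month 13: A$652.3941… × (1 + 0.01)^3 = A$672.1623…
Penalty: 13 × 0.5% × A$2,900.00 = A$188.50
Final settlement = outstanding balance + penalty = A$672.1623… + A$188.50 = A$860.66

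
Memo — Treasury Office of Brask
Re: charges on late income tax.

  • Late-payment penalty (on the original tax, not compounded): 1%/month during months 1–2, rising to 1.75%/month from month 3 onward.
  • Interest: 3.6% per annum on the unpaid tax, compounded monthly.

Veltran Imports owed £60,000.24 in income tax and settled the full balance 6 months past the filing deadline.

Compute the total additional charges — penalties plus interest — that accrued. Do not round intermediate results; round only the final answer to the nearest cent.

£6,488.16

Penalty, months 1–2: 2 × 1% × £60,000.24 = £1,200.00…
Penalty, months 3–6: 4 × 1.75% × £60,000.24 = £4,200.02…
Interest (3.6%/yr ÷ 12 = 0.3%/month): £60,000.24 × ((1 + 0.003)^6 − 1) = £1,088.1368…
Penalties + interest = £5,400.0216 + £1,088.1368… = £6,488.16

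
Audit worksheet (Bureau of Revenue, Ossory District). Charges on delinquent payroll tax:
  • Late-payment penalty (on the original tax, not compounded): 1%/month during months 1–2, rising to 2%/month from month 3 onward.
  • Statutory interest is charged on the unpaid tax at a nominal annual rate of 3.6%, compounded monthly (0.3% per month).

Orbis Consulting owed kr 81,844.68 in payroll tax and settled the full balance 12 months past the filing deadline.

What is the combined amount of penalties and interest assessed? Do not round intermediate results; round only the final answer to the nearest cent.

Penalty, months 1–2: 2 × 1% × kr 81,844.68 = kr 1,636.89…
Penalty, months 3–12: 10 × 2% × kr 81,844.68 = kr 16,368.94…
Interest: kr 81,844.68 × ((1 + 0.003)^12 − 1) = kr 81,844.68 × 0.0366000… = kr 2,995.5137…
Penalties + interest = kr 18,005.8296 + kr 2,995.5137… = kr 21,001.34

kr 21,001.34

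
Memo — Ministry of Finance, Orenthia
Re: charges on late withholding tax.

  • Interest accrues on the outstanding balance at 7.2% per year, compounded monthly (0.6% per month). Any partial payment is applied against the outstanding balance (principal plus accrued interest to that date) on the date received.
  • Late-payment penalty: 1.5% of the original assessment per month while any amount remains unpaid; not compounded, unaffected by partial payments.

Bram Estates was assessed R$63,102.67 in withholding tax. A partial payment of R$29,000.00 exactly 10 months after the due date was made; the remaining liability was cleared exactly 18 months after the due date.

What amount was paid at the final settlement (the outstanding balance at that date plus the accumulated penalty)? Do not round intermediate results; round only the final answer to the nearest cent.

R$56,892.84

Balance at month 10: R$63,102.6700 × (1 + 0.006)^10 = R$66,992.7094…
After R$29,000.00 payment: R$66,992.7094… − R$29,000.00 = R$37,992.7094…
Balance at month 18: R$37,992.7094… × (1 + 0.006)^8 = R$39,855.1192…
Penalty: 18 × 1.5% × R$63,102.67 = R$17,037.72…
Final settlement = outstanding balance + penalty = R$39,855.1192… + R$17,037.72… = R$56,892.84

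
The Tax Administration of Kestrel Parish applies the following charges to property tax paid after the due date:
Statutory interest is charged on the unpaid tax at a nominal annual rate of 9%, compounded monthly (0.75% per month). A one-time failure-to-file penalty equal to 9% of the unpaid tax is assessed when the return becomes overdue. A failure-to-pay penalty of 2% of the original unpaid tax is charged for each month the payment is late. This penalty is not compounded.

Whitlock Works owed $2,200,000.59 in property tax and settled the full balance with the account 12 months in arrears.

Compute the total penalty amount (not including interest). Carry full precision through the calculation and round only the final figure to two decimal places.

$726,000.19

Failure-to-file penalty: 9% × $2,200,000.59 = $198,000.05…
Failure-to-pay penalty: 12 × 2% × $2,200,000.59 = $528,000.14…
Total penalty = $198,000.05… + $528,000.14… = $726,000.19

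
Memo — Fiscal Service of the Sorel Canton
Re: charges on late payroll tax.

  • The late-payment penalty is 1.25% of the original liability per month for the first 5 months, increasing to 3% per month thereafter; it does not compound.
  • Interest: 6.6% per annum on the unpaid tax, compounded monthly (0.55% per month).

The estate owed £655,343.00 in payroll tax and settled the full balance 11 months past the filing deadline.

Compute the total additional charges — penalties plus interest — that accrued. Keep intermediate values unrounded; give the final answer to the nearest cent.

£199,677.45

Penalty, months 1–5: 5 × 1.25% × £655,343.00 = £40,958.94…
Penalty, months 6–11: 6 × 3% × £655,343.00 = £117,961.74
Interest: £655,343.00 × ((1 + 0.0055)^11 − 1) = £655,343.00 × 0.0621915… = £40,756.7682…
Penalties + interest = £158,920.6775 + £40,756.7682… = £199,677.45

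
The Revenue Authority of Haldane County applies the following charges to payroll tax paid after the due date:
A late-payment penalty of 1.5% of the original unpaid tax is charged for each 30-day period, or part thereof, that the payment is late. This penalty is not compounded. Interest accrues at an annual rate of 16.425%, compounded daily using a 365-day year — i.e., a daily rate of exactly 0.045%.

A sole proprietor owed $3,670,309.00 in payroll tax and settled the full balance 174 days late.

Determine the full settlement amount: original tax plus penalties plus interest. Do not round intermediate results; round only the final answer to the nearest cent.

Penalty periods: ⌈174/30⌉ = 6; penalty = 6 × 1.5% × $3,670,309.00 = $330,327.81
Interest: $3,670,309.00 × ((1 + 0.00045)^174 − 1) = $3,670,309.00 × 0.08142800… = $298,865.9125…
Total = $3,670,309.00 + $330,327.8100 + $298,865.9125… = $4,299,502.72

$4,299,502.72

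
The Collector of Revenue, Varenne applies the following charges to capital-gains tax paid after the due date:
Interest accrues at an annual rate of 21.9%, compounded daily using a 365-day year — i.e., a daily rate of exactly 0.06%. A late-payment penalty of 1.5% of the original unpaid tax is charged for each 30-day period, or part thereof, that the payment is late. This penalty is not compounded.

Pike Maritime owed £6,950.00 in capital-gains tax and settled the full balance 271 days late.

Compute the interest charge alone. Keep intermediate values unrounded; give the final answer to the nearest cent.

£1,226.73

Interest: £6,950.00 × ((1 + 0.0006)^271 − 1) = £6,950.00 × 0.17650860… = £1,226.7348…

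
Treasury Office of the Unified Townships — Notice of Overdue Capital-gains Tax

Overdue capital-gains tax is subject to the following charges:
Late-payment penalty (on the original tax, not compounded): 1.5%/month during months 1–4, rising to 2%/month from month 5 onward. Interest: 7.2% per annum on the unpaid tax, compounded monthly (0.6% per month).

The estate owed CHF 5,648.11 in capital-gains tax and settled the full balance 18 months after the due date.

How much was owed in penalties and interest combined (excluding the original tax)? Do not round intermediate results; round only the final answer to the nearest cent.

CHF 2,562.48

Penalty, months 1–4: 4 × 1.5% × CHF 5,648.11 = CHF 338.89…
Penalty, months 5–18: 14 × 2% × CHF 5,648.11 = CHF 1,581.47…
Interest: CHF 5,648.11 × ((1 + 0.006)^18 − 1) = CHF 5,648.11 × 0.1136883… = CHF 642.1240…
Penalties + interest = CHF 1,920.3574 + CHF 642.1240… = CHF 2,562.48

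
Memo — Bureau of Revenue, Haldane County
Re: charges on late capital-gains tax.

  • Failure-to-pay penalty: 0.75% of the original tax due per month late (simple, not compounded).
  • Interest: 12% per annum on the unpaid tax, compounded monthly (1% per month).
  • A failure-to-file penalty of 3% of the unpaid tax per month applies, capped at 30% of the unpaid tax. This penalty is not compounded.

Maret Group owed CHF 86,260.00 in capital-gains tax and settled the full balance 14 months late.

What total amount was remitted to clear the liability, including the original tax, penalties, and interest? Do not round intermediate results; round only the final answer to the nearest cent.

CHF 134,088.95

Failure-to-file: 14 × 3% × CHF 86,260.00 = CHF 36,229.20, capped at 30% × CHF 86,260.00 = CHF 25,878.00
Failure-to-pay penalty = 0.75% × CHF 86,260.00 × 14 mo = CHF 9,057.30
Interest: CHF 86,260.00 × ((1 + 0.01)^14 − 1) = CHF 86,260.00 × 0.1494742… = CHF 12,893.6456…
Total = CHF 86,260.00 + CHF 34,935.3000 + CHF 12,893.6456… = CHF 134,088.95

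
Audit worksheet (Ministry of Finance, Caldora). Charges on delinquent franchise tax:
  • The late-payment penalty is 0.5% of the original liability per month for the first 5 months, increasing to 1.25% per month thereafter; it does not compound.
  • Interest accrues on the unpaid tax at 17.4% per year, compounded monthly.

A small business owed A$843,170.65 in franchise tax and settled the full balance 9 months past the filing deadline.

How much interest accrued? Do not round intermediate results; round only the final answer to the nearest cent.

A$116,636.42

Interest (17.4%/yr ÷ 12 = 1.45%/month): A$843,170.65 × ((1 + 0.0145)^9 − 1) = A$116,636.4165…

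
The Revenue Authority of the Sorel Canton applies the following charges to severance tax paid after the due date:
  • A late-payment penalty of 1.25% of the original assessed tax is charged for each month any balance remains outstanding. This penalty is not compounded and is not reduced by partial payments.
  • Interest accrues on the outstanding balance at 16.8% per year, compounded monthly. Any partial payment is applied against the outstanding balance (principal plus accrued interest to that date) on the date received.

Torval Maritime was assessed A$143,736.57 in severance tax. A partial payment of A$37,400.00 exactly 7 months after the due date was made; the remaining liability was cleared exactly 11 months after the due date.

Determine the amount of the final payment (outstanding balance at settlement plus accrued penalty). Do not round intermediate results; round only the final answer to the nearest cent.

A$147,713.40

Monthly rate = 16.8% ÷ 12 = 1.4%
Balance at month 7: A$143,736.5700 × (1 + 0.014)^7 = A$158,428.3729…
After A$37,400.00 payment: A$158,428.3729… − A$37,400.00 = A$121,028.3729…
Balance at month 11: A$121,028.3729… × (1 + 0.014)^4 = A$127,949.6242…
Penalty: 11 × 1.25% × A$143,736.57 = A$19,763.78…
Final settlement = outstanding balance + penalty = A$127,949.6242… + A$19,763.78… = A$147,713.40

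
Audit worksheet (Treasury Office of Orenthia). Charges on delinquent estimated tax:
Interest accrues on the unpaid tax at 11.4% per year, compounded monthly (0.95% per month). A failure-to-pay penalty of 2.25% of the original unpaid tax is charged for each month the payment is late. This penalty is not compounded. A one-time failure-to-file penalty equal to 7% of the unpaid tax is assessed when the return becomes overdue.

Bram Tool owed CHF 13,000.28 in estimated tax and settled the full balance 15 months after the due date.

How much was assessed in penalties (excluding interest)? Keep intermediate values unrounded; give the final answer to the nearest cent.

Failure-to-file penalty: 7% × CHF 13,000.28 = CHF 910.02…
Failure-to-pay penalty = 2.25% × CHF 13,000.28 × 15 mo = CHF 4,387.59…
Total penalty = CHF 910.02… + CHF 4,387.59… = CHF 5,297.61

CHF 5,297.61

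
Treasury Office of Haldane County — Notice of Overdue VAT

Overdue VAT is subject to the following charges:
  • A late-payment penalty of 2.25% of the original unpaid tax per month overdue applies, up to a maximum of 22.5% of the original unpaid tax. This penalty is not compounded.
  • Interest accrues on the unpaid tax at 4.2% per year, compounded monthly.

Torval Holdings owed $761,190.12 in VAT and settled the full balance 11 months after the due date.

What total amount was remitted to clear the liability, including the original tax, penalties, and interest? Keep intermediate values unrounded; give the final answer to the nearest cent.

Penalty (uncapped): 11 × 2.25% × $761,190.12 = $188,394.55…; cap = 22.5% × $761,190.12 = $171,267.78… → penalty = $171,267.78…
Interest (4.2%/yr ÷ 12 = 0.35%/month): $761,190.12 × ((1 + 0.0035)^11 − 1) = $29,824.0943…
Total = $761,190.12 + $171,267.7770 + $29,824.0943… = $962,281.99

$962,281.99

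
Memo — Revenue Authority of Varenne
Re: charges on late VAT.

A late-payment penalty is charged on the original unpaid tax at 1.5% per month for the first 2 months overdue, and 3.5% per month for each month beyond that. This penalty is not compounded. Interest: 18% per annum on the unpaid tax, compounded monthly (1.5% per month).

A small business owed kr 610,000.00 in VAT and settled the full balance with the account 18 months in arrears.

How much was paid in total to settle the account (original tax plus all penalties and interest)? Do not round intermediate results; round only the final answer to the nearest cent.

kr 1,157,377.79

Penalty, months 1–2: 2 × 1.5% × kr 610,000.00 = kr 18,300.00
Penalty, months 3–18: 16 × 3.5% × kr 610,000.00 = kr 341,600.00
Interest: kr 610,000.00 × ((1 + 0.015)^18 − 1) = kr 610,000.00 × 0.3073406… = kr 187,477.7879…
Total = kr 610,000.00 + kr 359,900.0000 + kr 187,477.7879… = kr 1,157,377.79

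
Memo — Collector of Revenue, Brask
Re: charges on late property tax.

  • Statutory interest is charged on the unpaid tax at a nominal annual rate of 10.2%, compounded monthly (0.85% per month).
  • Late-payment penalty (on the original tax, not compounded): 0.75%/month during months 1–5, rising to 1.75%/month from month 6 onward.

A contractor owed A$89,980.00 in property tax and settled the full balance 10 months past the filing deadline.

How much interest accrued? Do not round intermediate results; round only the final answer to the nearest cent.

A$7,947.58

Interest: A$89,980.00 × ((1 + 0.0085)^10 − 1) = A$89,980.00 × 0.0883261… = A$7,947.5782…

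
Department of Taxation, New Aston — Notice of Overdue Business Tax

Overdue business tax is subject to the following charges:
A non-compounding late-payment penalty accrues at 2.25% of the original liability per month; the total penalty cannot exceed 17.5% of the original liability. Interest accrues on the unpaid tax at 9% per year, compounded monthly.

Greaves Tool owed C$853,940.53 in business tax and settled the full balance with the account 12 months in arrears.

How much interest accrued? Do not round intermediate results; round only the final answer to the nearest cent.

C$80,105.51

Interest (9%/yr ÷ 12 = 0.75%/month): C$853,940.53 × ((1 + 0.0075)^12 − 1) = C$80,105.5119…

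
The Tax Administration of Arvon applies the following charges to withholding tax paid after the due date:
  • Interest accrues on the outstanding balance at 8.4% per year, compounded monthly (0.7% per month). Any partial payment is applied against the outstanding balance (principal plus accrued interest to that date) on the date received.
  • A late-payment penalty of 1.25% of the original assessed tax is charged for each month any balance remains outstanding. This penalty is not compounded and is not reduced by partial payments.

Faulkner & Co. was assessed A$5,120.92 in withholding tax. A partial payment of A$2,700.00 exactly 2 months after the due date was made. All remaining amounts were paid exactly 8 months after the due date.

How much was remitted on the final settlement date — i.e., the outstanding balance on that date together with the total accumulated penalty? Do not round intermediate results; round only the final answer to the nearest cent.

A$3,111.51

Balance at month 2: A$5,120.9200 × (1 + 0.007)^2 = A$5,192.8638…
After A$2,700.00 payment: A$5,192.8638… − A$2,700.00 = A$2,492.8638…
Balance at month 8: A$2,492.8638… × (1 + 0.007)^6 = A$2,599.4135…
Penalty: 8 × 1.25% × A$5,120.92 = A$512.09…
Final settlement = outstanding balance + penalty = A$2,599.4135… + A$512.09… = A$3,111.51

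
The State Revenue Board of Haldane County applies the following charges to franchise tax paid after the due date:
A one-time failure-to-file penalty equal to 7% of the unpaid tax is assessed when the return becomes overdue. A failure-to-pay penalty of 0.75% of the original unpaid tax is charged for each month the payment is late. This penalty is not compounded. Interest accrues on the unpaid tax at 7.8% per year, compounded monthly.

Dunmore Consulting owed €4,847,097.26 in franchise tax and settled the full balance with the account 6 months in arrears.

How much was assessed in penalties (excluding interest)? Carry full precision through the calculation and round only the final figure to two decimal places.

Failure-to-file penalty: 7% × €4,847,097.26 = €339,296.81…
Failure-to-pay penalty = 0.75% × €4,847,097.26 × 6 mo = €218,119.38…
Total penalty = €339,296.81… + €218,119.38… = €557,416.18

€557,416.18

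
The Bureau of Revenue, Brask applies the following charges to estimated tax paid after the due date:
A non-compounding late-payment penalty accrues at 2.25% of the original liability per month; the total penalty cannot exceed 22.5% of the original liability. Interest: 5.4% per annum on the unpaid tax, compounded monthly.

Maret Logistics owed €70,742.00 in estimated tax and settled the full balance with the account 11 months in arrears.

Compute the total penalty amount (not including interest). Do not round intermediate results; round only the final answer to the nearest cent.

€15,916.95

Penalty (uncapped): 11 × 2.25% × €70,742.00 = €17,508.65…; cap = 22.5% × €70,742.00 = €15,916.95 → penalty = €15,916.95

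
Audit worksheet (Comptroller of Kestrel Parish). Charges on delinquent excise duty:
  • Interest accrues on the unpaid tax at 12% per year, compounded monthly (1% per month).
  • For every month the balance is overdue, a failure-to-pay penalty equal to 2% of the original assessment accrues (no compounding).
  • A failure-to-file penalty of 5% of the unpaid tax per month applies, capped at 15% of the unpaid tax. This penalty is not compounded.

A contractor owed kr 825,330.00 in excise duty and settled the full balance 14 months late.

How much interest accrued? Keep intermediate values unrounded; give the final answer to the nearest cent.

kr 123,365.55

Interest: kr 825,330.00 × ((1 + 0.01)^14 − 1) = kr 825,330.00 × 0.1494742… = kr 123,365.5524…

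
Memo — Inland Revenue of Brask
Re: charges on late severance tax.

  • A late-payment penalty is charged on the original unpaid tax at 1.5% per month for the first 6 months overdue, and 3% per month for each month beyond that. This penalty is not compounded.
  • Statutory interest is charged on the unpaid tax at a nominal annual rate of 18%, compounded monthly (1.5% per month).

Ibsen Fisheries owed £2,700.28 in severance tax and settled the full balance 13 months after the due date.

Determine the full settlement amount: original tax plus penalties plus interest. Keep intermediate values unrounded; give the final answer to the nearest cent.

Penalty, months 1–6: 6 × 1.5% × £2,700.28 = £243.03…
Penalty, months 7–13: 7 × 3% × £2,700.28 = £567.06…
Interest: £2,700.28 × ((1 + 0.015)^13 − 1) = £2,700.28 × 0.2135524… = £576.6514…
Total = £2,700.28 + £810.0840 + £576.6514… = £4,087.02

£4,087.02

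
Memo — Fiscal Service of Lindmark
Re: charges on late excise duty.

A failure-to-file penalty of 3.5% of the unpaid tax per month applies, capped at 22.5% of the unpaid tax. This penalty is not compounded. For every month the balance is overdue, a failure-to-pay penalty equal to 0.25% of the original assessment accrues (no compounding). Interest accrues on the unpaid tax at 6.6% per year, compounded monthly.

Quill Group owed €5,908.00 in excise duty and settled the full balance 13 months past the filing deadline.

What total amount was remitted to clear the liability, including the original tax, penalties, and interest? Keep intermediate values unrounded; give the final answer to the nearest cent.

Failure-to-file: 13 × 3.5% × €5,908.00 = €2,688.14, capped at 22.5% × €5,908.00 = €1,329.30
Failure-to-pay penalty: 13 × 0.25% × €5,908.00 = €192.01
Interest (6.6%/yr ÷ 12 = 0.55%/month): €5,908.00 × ((1 + 0.0055)^13 − 1) = €436.6470…
Total = €5,908.00 + €1,521.3100 + €436.6470… = €7,865.96

€7,865.96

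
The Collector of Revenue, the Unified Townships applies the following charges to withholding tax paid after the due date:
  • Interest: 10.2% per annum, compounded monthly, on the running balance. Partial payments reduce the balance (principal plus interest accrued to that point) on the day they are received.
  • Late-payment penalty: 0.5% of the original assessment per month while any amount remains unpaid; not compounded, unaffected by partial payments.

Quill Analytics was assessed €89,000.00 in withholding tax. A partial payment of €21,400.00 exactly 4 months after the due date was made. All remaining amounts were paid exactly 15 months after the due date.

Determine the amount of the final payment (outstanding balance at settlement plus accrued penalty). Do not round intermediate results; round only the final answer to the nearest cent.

€84,235.05

Monthly rate = 10.2% ÷ 12 = 0.85%
Balance at month 4: €89,000.0000 × (1 + 0.0085)^4 = €92,064.8006…
After €21,400.00 payment: €92,064.8006… − €21,400.00 = €70,664.8006…
Balance at month 15: €70,664.8006… × (1 + 0.0085)^11 = €77,560.0474…
Penalty: 15 × 0.5% × €89,000.00 = €6,675.00
Final settlement = outstanding balance + penalty = €77,560.0474… + €6,675.00 = €84,235.05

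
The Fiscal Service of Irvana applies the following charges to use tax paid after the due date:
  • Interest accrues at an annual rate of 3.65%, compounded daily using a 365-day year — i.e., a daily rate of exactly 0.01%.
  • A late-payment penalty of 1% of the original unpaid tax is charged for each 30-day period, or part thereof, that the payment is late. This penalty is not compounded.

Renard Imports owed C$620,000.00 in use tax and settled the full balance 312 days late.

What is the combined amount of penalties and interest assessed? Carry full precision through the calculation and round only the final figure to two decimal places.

Penalty periods: ⌈312/30⌉ = 11; penalty = 11 × 1% × C$620,000.00 = C$68,200.00
Interest: C$620,000.00 × ((1 + 0.0001)^312 − 1) = C$620,000.00 × 0.03169021… = C$19,647.9316…
Penalties + interest = C$68,200.0000 + C$19,647.9316… = C$87,847.93

C$87,847.93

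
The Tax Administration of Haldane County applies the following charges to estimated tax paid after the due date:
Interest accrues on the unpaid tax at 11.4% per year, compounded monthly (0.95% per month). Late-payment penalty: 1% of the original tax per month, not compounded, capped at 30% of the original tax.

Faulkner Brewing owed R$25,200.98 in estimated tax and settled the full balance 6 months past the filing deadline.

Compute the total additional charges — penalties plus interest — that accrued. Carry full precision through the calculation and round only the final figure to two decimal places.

Penalty: 6 × 1% × R$25,200.98 = R$1,512.06… (below the 30% cap of R$7,560.29…)
Interest: R$25,200.98 × ((1 + 0.0095)^6 − 1) = R$25,200.98 × 0.0583710… = R$1,471.0069…
Penalties + interest = R$1,512.0588 + R$1,471.0069… = R$2,983.07

R$2,983.07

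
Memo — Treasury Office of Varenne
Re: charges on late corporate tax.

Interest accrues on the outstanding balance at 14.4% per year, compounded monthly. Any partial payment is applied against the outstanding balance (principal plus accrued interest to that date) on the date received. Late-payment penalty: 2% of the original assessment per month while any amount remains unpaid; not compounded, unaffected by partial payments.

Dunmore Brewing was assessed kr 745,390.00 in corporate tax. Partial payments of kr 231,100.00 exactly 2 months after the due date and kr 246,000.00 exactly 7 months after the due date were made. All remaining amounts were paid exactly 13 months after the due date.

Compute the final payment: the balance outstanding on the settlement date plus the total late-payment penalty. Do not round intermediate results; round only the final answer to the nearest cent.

kr 536,469.18

Monthly rate = 14.4% ÷ 12 = 1.2%
Balance at month 2: kr 745,390.0000 × (1 + 0.012)^2 = kr 763,386.6962…
After kr 231,100.00 payment: kr 763,386.6962… − kr 231,100.00 = kr 532,286.6962…
Balance at month 7: kr 532,286.6962… × (1 + 0.012)^5 = kr 564,999.6440…
After kr 246,000.00 payment: kr 564,999.6440… − kr 246,000.00 = kr 318,999.6440…
Balance at month 13: kr 318,999.6440… × (1 + 0.012)^6 = kr 342,667.7819…
Penalty: 13 × 2% × kr 745,390.00 = kr 193,801.40
Final settlement = outstanding balance + penalty = kr 342,667.7819… + kr 193,801.40 = kr 536,469.18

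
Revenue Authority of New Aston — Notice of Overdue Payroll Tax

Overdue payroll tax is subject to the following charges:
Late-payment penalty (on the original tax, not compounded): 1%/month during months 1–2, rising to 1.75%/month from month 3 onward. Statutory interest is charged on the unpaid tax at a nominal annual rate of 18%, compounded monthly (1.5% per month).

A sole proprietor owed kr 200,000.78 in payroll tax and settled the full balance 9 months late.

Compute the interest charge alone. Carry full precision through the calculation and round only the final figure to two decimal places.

kr 28,678.11

Interest: kr 200,000.78 × ((1 + 0.015)^9 − 1) = kr 200,000.78 × 0.1433900… = kr 28,678.1069…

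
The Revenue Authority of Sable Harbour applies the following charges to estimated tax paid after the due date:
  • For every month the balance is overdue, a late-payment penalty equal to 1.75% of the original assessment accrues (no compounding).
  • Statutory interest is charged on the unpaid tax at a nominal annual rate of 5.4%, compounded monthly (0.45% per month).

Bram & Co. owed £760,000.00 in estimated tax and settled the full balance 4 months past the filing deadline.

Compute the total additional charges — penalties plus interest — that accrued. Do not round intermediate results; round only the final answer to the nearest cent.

£66,972.62

Late-payment penalty: 4 × 1.75% × £760,000.00 = £53,200.00
Interest: £760,000.00 × ((1 + 0.0045)^4 − 1) = £760,000.00 × 0.0181219… = £13,772.6173…
Penalties + interest = £53,200.0000 + £13,772.6173… = £66,972.62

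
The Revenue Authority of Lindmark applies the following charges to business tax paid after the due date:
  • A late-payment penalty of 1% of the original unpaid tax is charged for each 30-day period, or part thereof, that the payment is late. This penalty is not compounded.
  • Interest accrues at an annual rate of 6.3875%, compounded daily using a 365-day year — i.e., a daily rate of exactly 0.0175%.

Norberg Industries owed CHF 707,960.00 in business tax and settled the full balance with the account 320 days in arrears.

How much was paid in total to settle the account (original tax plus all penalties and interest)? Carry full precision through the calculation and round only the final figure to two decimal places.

Penalty periods: ⌈320/30⌉ = 11; penalty = 11 × 1% × CHF 707,960.00 = CHF 77,875.60
Interest: CHF 707,960.00 × ((1 + 0.000175)^320 − 1) = CHF 707,960.00 × 0.05759250… = CHF 40,773.1878…
Total = CHF 707,960.00 + CHF 77,875.6000 + CHF 40,773.1878… = CHF 826,608.79

CHF 826,608.79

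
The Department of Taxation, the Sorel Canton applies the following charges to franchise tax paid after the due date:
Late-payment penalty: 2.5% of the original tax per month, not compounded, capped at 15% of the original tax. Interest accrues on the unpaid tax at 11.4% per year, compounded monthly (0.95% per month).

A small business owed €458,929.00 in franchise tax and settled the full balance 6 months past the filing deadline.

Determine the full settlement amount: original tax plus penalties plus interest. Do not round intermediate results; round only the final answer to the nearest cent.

€554,556.50

Penalty (uncapped): 6 × 2.5% × €458,929.00 = €68,839.35; cap = 15% × €458,929.00 = €68,839.35 → penalty = €68,839.35
Interest: €458,929.00 × ((1 + 0.0095)^6 − 1) = €458,929.00 × 0.0583710… = €26,788.1539…
Total = €458,929.00 + €68,839.3500 + €26,788.1539… = €554,556.50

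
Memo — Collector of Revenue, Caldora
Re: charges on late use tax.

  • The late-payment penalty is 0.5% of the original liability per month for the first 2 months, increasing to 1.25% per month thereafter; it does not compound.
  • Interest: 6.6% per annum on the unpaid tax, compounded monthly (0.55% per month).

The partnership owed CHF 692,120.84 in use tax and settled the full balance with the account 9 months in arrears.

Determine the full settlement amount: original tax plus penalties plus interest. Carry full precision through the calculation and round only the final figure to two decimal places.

Penalty, months 1–2: 2 × 0.5% × CHF 692,120.84 = CHF 6,921.21…
Penalty, months 3–9: 7 × 1.25% × CHF 692,120.84 = CHF 60,560.57…
Interest: CHF 692,120.84 × ((1 + 0.0055)^9 − 1) = CHF 692,120.84 × 0.0506031… = CHF 35,023.4542…
Total = CHF 692,120.84 + CHF 67,481.7819 + CHF 35,023.4542… = CHF 794,626.08

CHF 794,626.08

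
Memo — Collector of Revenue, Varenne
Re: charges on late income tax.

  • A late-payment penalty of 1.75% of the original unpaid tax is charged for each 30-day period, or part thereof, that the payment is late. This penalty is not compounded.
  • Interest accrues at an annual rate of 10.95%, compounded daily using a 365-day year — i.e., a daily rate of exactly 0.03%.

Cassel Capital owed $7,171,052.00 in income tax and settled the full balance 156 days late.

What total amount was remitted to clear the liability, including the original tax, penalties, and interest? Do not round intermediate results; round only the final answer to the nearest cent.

Penalty periods: ⌈156/30⌉ = 6; penalty = 6 × 1.75% × $7,171,052.00 = $752,960.46
Interest: $7,171,052.00 × ((1 + 0.0003)^156 − 1) = $7,171,052.00 × 0.04790505… = $343,529.6103…
Total = $7,171,052.00 + $752,960.4600 + $343,529.6103… = $8,267,542.07

$8,267,542.07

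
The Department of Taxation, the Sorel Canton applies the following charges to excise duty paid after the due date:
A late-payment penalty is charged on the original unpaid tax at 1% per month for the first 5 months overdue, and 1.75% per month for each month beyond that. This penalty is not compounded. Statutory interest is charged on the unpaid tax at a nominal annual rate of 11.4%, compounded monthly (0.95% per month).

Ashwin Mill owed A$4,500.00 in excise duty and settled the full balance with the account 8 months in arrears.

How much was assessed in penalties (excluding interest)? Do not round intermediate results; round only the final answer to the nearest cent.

Penalty, months 1–5: 5 × 1% × A$4,500.00 = A$225.00
Penalty, months 6–8: 3 × 1.75% × A$4,500.00 = A$236.25
Total penalty = A$225.00 + A$236.25 = A$461.25

A$461.25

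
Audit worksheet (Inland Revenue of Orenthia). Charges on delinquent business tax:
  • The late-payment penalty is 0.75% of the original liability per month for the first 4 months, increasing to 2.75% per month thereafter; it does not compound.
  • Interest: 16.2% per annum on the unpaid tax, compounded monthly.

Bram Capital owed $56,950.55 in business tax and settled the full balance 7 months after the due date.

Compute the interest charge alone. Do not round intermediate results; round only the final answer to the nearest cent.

Interest (16.2%/yr ÷ 12 = 1.35%/month): $56,950.55 × ((1 + 0.0135)^7 − 1) = $5,604.7619…

$5,604.76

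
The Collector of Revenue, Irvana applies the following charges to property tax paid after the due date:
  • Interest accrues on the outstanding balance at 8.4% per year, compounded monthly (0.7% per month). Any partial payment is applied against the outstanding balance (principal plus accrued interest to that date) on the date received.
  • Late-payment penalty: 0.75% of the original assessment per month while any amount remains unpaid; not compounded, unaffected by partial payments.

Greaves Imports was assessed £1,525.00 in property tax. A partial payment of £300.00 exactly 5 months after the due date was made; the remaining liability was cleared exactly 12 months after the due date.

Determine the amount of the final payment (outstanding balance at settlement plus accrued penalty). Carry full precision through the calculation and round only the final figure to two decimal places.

Balance at month 5: £1,525.0000 × (1 + 0.007)^5 = £1,579.1275…
After £300.00 payment: £1,579.1275… − £300.00 = £1,279.1275…
Balance at month 12: £1,279.1275… × (1 + 0.007)^7 = £1,343.1364…
Penalty: 12 × 0.75% × £1,525.00 = £137.25
Final settlement = outstanding balance + penalty = £1,343.1364… + £137.25 = £1,480.39

£1,480.39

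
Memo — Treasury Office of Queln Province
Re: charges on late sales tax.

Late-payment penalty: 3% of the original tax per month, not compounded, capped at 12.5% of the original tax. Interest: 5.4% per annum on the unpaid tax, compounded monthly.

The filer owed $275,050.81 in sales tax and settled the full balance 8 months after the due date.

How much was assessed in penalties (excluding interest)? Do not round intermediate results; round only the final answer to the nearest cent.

$34,381.35

Penalty (uncapped): 8 × 3% × $275,050.81 = $66,012.19…; cap = 12.5% × $275,050.81 = $34,381.35… → penalty = $34,381.35…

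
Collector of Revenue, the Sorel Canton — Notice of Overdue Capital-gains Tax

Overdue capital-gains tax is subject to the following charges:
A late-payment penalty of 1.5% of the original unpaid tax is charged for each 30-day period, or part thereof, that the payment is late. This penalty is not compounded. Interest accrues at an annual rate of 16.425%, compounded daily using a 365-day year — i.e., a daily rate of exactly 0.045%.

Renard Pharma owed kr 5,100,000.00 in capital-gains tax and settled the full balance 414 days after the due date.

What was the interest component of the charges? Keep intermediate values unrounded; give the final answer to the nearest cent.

kr 1,044,139.10

Interest: kr 5,100,000.00 × ((1 + 0.00045)^414 − 1) = kr 5,100,000.00 × 0.20473316… = kr 1,044,139.0953…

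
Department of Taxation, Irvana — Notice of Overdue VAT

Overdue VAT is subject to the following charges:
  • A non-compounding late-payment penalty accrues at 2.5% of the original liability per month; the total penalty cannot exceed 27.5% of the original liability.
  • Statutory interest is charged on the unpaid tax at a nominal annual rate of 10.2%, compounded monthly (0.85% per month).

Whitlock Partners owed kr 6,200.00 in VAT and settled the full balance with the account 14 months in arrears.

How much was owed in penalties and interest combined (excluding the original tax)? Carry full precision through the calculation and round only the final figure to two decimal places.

Penalty (uncapped): 14 × 2.5% × kr 6,200.00 = kr 2,170.00; cap = 27.5% × kr 6,200.00 = kr 1,705.00 → penalty = kr 1,705.00
Interest: kr 6,200.00 × ((1 + 0.0085)^14 − 1) = kr 6,200.00 × 0.1258036… = kr 779.9824…
Penalties + interest = kr 1,705.0000 + kr 779.9824… = kr 2,484.98

kr 2,484.98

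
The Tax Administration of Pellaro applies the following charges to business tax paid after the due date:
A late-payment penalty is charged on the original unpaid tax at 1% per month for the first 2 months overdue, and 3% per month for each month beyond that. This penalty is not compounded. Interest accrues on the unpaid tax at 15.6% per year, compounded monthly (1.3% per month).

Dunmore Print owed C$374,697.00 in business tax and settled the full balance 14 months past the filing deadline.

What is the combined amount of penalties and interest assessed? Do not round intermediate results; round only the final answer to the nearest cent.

Penalty, months 1–2: 2 × 1% × C$374,697.00 = C$7,493.94
Penalty, months 3–14: 12 × 3% × C$374,697.00 = C$134,890.92
Interest: C$374,697.00 × ((1 + 0.013)^14 − 1) = C$374,697.00 × 0.1982081… = C$74,267.9638…
Penalties + interest = C$142,384.8600 + C$74,267.9638… = C$216,652.82

C$216,652.82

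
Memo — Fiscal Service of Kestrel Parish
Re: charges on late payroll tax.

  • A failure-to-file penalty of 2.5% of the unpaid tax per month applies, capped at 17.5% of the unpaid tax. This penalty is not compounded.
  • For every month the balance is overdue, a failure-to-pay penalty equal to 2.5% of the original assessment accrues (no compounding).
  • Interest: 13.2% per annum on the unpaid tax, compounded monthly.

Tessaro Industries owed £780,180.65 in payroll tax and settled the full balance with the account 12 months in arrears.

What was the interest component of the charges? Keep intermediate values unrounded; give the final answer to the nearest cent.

Interest (13.2%/yr ÷ 12 = 1.1%/month): £780,180.65 × ((1 + 0.011)^12 − 1) = £109,448.5760…

£109,448.58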